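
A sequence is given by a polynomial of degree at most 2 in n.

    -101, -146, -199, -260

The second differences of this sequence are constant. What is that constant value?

-8

First differences: -45, -53, -61
Second differences: -8, -8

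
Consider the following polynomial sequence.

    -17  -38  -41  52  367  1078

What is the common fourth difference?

48

D1: -21, -3, 93, 315, 711
D2: 18, 96, 222, 396
D3: 78, 126, 174
D4: 48, 48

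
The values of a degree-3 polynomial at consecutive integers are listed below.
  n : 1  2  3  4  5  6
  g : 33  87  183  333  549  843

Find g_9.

2313

D1: 54 , 96 , 150 , 216 , 294
D2: 42 , 54 , 66 , 78
D3: 12 , 12 , 12
Third differences constant at 12.
78 + 12 = 90;  294 + 90 = 384;  843 + 384 = 1227
90 + 12 = 102;  384 + 102 = 486;  1227 + 486 = 1713
102 + 12 = 114;  486 + 114 = 600;  1713 + 600 = 2313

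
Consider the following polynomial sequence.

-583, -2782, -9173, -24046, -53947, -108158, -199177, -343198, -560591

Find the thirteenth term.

-2199  -6391  -14873  -29901  -54211  -91019  -144021  -217393
-4192  -8482  -15028  -24310  -36808  -53002  -73372
-4290  -6546  -9282  -12498  -16194  -20370
-2256  -2736  -3216  -3696  -4176
-480  -480  -480  -480
Fifth differences constant at -480.
-4176 − 480 = -4656;  -20370 − 4656 = -25026;  -73372 − 25026 = -98398;  -217393 − 98398 = -315791;  -560591 − 315791 = -876382
-4656 − 480 = -5136;  -25026 − 5136 = -30162;  -98398 − 30162 = -128560;  -315791 − 128560 = -444351;  -876382 − 444351 = -1320733
-5136 − 480 = -5616;  -30162 − 5616 = -35778;  -128560 − 35778 = -164338;  -444351 − 164338 = -608689;  -1320733 − 608689 = -1929422
-5616 − 480 = -6096;  -35778 − 6096 = -41874;  -164338 − 41874 = -206212;  -608689 − 206212 = -814901;  -1929422 − 814901 = -2744323

-2744323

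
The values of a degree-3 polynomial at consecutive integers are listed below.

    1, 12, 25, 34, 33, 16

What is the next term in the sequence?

-23

Δ: 11, 13, 9, -1, -17
Δ²: 2, -4, -10, -16
Δ³: -6, -6, -6
The third differences are constant (-6).
-16 − 6 = -22;  -17 − 22 = -39;  16 − 39 = -23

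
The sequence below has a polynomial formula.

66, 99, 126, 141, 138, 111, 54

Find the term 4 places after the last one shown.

First differences: 33 , 27 , 15 , -3 , -27 , -57
Second differences: -6 , -12 , -18 , -24 , -30
Third differences: -6 , -6 , -6 , -6
Third differences constant at -6.
-30 − 6 = -36;  -57 − 36 = -93;  54 − 93 = -39
-36 − 6 = -42;  -93 − 42 = -135;  -39 − 135 = -174
-42 − 6 = -48;  -135 − 48 = -183;  -174 − 183 = -357
-48 − 6 = -54;  -183 − 54 = -237;  -357 − 237 = -594

-594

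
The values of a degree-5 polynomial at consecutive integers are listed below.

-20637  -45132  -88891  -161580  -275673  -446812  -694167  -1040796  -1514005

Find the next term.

-2145708

Δ: -24495, -43759, -72689, -114093, -171139, -247355, -346629, -473209
Δ²: -19264, -28930, -41404, -57046, -76216, -99274, -126580
Δ³: -9666, -12474, -15642, -19170, -23058, -27306
Δ⁴: -2808, -3168, -3528, -3888, -4248
Δ⁵: -360, -360, -360, -360
Fifth differences constant at -360.
-4248 − 360 = -4608;  -27306 − 4608 = -31914;  -126580 − 31914 = -158494;  -473209 − 158494 = -631703;  -1514005 − 631703 = -2145708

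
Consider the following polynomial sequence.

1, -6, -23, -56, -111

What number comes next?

-194

First differences: -7 , -17 , -33 , -55
Second differences: -10 , -16 , -22
Third differences: -6 , -6
Third differences constant at -6.
-22 − 6 = -28;  -55 − 28 = -83;  -111 − 83 = -194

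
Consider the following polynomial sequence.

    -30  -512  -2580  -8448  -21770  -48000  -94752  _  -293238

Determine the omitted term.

Using the first 7 terms:
D1: -482, -2068, -5868, -13322, -26230, -46752
D2: -1586, -3800, -7454, -12908, -20522
D3: -2214, -3654, -5454, -7614
D4: -1440, -1800, -2160
D5: -360, -360
Constant fifth difference = -360.
Extend forward: -2160 − 360 = -2520;  -7614 − 2520 = -10134;  -20522 − 10134 = -30656;  -46752 − 30656 = -77408;  -94752 − 77408 = -172160

-172160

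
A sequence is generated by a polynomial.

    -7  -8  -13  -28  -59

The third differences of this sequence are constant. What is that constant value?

Δ: -1, -5, -15, -31
Δ²: -4, -10, -16
Δ³: -6, -6

-6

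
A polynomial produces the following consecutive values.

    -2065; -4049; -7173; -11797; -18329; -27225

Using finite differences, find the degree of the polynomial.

4

-1984, -3124, -4624, -6532, -8896
-1140, -1500, -1908, -2364
-360, -408, -456
-48, -48
The fourth differences are constant, so the polynomial has degree 4.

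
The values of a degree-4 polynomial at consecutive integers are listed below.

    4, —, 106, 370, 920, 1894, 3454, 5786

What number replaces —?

14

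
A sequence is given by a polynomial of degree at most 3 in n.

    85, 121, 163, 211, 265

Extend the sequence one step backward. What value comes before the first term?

55

First differences: 36, 42, 48, 54
Second differences: 6, 6, 6
The second differences are constant at 6.
Work back: 36 − 6 = 30;  85 − 30 = 55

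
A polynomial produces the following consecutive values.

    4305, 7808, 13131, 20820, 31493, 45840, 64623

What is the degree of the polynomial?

Δ: 3503, 5323, 7689, 10673, 14347, 18783
Δ²: 1820, 2366, 2984, 3674, 4436
Δ³: 546, 618, 690, 762
Δ⁴: 72, 72, 72
The fourth differences are constant, so the polynomial has degree 4.

4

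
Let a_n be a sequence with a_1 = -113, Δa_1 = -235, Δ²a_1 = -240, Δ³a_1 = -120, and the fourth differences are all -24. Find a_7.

-7883

Build the table forward from the leading diagonal:
Fourth differences: -24  -24  -24  -24  -24  -24  -24
Third differences: -120  -144  -168  -192  -216  -240  -264
Second differences: -240  -360  -504  -672  -864  -1080  -1320
First differences: -235  -475  -835  -1339  -2011  -2875  -3955
a: -113  -348  -823  -1658  -2997  -5008  -7883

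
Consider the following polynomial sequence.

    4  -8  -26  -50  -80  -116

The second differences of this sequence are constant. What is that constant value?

Δ: -12, -18, -24, -30, -36
Δ²: -6, -6, -6, -6

-6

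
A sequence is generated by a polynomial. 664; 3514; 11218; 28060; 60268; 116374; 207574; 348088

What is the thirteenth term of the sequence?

2850, 7704, 16842, 32208, 56106, 91200, 140514
4854, 9138, 15366, 23898, 35094, 49314
4284, 6228, 8532, 11196, 14220
1944, 2304, 2664, 3024
360, 360, 360
Fifth differences constant at 360.
3024 + 360 = 3384;  14220 + 3384 = 17604;  49314 + 17604 = 66918;  140514 + 66918 = 207432;  348088 + 207432 = 555520
3384 + 360 = 3744;  17604 + 3744 = 21348;  66918 + 21348 = 88266;  207432 + 88266 = 295698;  555520 + 295698 = 851218
3744 + 360 = 4104;  21348 + 4104 = 25452;  88266 + 25452 = 113718;  295698 + 113718 = 409416;  851218 + 409416 = 1260634
4104 + 360 = 4464;  25452 + 4464 = 29916;  113718 + 29916 = 143634;  409416 + 143634 = 553050;  1260634 + 553050 = 1813684
4464 + 360 = 4824;  29916 + 4824 = 34740;  143634 + 34740 = 178374;  553050 + 178374 = 731424;  1813684 + 731424 = 2545108

2545108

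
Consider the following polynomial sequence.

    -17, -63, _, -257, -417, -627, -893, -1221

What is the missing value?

Using the last 5 terms:
D1: -160  -210  -266  -328
D2: -50  -56  -62
D3: -6  -6
Constant third difference = -6.
Extend backward: -50 + 6 = -44;  -160 + 44 = -116;  -257 + 116 = -141

-141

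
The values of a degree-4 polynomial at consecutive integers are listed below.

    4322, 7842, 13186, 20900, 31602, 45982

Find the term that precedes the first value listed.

2152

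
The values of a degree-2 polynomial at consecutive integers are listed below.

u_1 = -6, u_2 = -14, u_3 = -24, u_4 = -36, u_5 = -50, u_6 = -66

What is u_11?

-176

First differences: -8  -10  -12  -14  -16
Second differences: -2  -2  -2  -2
Constant second difference = -2, so extend:
-16 − 2 = -18;  -66 − 18 = -84
-18 − 2 = -20;  -84 − 20 = -104
-20 − 2 = -22;  -104 − 22 = -126
-22 − 2 = -24;  -126 − 24 = -150
-24 − 2 = -26;  -150 − 26 = -176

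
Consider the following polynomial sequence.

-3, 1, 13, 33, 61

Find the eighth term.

193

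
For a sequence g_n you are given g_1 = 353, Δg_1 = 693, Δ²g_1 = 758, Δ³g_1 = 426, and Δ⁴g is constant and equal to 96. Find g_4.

Build the table forward from the leading diagonal:
Fourth differences: 96, 96, 96, 96
Third differences: 426, 522, 618, 714
Second differences: 758, 1184, 1706, 2324
First differences: 693, 1451, 2635, 4341
g: 353, 1046, 2497, 5132

5132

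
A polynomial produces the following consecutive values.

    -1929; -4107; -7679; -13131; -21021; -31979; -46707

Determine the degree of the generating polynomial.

D1: -2178, -3572, -5452, -7890, -10958, -14728
D2: -1394, -1880, -2438, -3068, -3770
D3: -486, -558, -630, -702
D4: -72, -72, -72
The fourth differences are constant, so the polynomial has degree 4.

4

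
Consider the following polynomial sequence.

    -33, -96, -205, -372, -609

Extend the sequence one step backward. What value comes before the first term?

Δ: -63, -109, -167, -237
Δ²: -46, -58, -70
Δ³: -12, -12
The third differences are constant at -12.
Work back: -46 + 12 = -34;  -63 + 34 = -29;  -33 + 29 = -4

-4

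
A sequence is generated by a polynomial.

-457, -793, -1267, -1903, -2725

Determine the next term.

-3757

D1: -336, -474, -636, -822
D2: -138, -162, -186
D3: -24, -24
The third differences are constant (-24).
-186 − 24 = -210;  -822 − 210 = -1032;  -2725 − 1032 = -3757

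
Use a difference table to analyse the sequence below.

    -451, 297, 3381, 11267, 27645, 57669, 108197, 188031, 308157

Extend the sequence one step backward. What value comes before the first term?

748, 3084, 7886, 16378, 30024, 50528, 79834, 120126
2336, 4802, 8492, 13646, 20504, 29306, 40292
2466, 3690, 5154, 6858, 8802, 10986
1224, 1464, 1704, 1944, 2184
240, 240, 240, 240
The fifth differences are constant at 240.
Work back: 1224 − 240 = 984;  2466 − 984 = 1482;  2336 − 1482 = 854;  748 − 854 = -106;  -451 + 106 = -345

-345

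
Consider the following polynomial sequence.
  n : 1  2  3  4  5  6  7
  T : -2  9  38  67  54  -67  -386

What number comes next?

-1017

Δ: 11 , 29 , 29 , -13 , -121 , -319
Δ²: 18 , 0 , -42 , -108 , -198
Δ³: -18 , -42 , -66 , -90
Δ⁴: -24 , -24 , -24
The fourth differences are constant (-24).
-90 − 24 = -114;  -198 − 114 = -312;  -319 − 312 = -631;  -386 − 631 = -1017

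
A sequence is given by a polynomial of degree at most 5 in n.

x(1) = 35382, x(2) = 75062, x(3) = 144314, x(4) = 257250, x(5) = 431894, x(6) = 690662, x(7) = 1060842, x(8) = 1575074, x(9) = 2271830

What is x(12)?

5939522

Δ: 39680, 69252, 112936, 174644, 258768, 370180, 514232, 696756
Δ²: 29572, 43684, 61708, 84124, 111412, 144052, 182524
Δ³: 14112, 18024, 22416, 27288, 32640, 38472
Δ⁴: 3912, 4392, 4872, 5352, 5832
Δ⁵: 480, 480, 480, 480
The fifth differences are constant (480).
5832 + 480 = 6312;  38472 + 6312 = 44784;  182524 + 44784 = 227308;  696756 + 227308 = 924064;  2271830 + 924064 = 3195894
6312 + 480 = 6792;  44784 + 6792 = 51576;  227308 + 51576 = 278884;  924064 + 278884 = 1202948;  3195894 + 1202948 = 4398842
6792 + 480 = 7272;  51576 + 7272 = 58848;  278884 + 58848 = 337732;  1202948 + 337732 = 1540680;  4398842 + 1540680 = 5939522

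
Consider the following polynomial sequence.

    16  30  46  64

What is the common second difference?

2

Δ: 14, 16, 18
Δ²: 2, 2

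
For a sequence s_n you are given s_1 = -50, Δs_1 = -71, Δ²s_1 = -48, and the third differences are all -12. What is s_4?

Build the table forward from the leading diagonal:
Third differences: -12, -12, -12, -12
Second differences: -48, -60, -72, -84
First differences: -71, -119, -179, -251
s: -50, -121, -240, -419

-419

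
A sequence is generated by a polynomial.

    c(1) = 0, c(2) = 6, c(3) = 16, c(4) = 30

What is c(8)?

D1: 6 , 10 , 14
D2: 4 , 4
The second differences are constant (4).
14 + 4 = 18;  30 + 18 = 48
18 + 4 = 22;  48 + 22 = 70
22 + 4 = 26;  70 + 26 = 96
26 + 4 = 30;  96 + 30 = 126

126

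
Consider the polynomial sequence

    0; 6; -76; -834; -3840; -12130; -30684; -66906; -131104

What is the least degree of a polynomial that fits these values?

First differences: 6, -82, -758, -3006, -8290, -18554, -36222, -64198
Second differences: -88, -676, -2248, -5284, -10264, -17668, -27976
Third differences: -588, -1572, -3036, -4980, -7404, -10308
Fourth differences: -984, -1464, -1944, -2424, -2904
Fifth differences: -480, -480, -480, -480
The fifth differences are constant, so the polynomial has degree 5.

5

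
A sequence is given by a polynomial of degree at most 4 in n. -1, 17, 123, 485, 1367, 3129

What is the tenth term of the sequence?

29537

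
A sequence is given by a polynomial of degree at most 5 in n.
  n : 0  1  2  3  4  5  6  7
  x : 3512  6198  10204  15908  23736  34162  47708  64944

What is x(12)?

229784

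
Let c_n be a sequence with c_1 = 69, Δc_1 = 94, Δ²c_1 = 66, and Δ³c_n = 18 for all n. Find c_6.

1379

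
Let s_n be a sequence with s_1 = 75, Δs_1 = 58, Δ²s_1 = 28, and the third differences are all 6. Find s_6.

705

Build the table forward from the leading diagonal:
Δ³: 6  6  6  6  6  6
Δ²: 28  34  40  46  52  58
Δ: 58  86  120  160  206  258
s: 75  133  219  339  499  705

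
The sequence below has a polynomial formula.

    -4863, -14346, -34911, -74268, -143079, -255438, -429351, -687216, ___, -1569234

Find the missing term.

Using the first 8 terms:
-9483  -20565  -39357  -68811  -112359  -173913  -257865
-11082  -18792  -29454  -43548  -61554  -83952
-7710  -10662  -14094  -18006  -22398
-2952  -3432  -3912  -4392
-480  -480  -480
Constant fifth difference = -480.
Extend forward: -4392 − 480 = -4872;  -22398 − 4872 = -27270;  -83952 − 27270 = -111222;  -257865 − 111222 = -369087;  -687216 − 369087 = -1056303

-1056303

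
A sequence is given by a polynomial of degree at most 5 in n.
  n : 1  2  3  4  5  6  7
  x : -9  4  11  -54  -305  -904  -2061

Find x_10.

-11700

Δ: 13, 7, -65, -251, -599, -1157
Δ²: -6, -72, -186, -348, -558
Δ³: -66, -114, -162, -210
Δ⁴: -48, -48, -48
The fourth differences are constant (-48).
-210 − 48 = -258;  -558 − 258 = -816;  -1157 − 816 = -1973;  -2061 − 1973 = -4034
-258 − 48 = -306;  -816 − 306 = -1122;  -1973 − 1122 = -3095;  -4034 − 3095 = -7129
-306 − 48 = -354;  -1122 − 354 = -1476;  -3095 − 1476 = -4571;  -7129 − 4571 = -11700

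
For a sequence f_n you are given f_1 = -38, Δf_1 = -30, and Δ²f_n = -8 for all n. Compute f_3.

Build the table forward from the leading diagonal:
Second differences: -8, -8, -8
First differences: -30, -38, -46
f: -38, -68, -106

-106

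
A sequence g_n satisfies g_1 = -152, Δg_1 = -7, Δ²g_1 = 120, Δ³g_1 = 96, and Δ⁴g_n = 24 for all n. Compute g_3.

Build the table forward from the leading diagonal:
Fourth differences: 24  24  24
Third differences: 96  120  144
Second differences: 120  216  336
First differences: -7  113  329
g: -152  -159  -46

-46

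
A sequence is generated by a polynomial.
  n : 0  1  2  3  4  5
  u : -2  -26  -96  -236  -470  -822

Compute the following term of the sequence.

-1316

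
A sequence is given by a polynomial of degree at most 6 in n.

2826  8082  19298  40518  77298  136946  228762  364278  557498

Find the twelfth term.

1665542

5256  11216  21220  36780  59648  91816  135516  193220
5960  10004  15560  22868  32168  43700  57704
4044  5556  7308  9300  11532  14004
1512  1752  1992  2232  2472
240  240  240  240
Fifth differences constant at 240.
2472 + 240 = 2712;  14004 + 2712 = 16716;  57704 + 16716 = 74420;  193220 + 74420 = 267640;  557498 + 267640 = 825138
2712 + 240 = 2952;  16716 + 2952 = 19668;  74420 + 19668 = 94088;  267640 + 94088 = 361728;  825138 + 361728 = 1186866
2952 + 240 = 3192;  19668 + 3192 = 22860;  94088 + 22860 = 116948;  361728 + 116948 = 478676;  1186866 + 478676 = 1665542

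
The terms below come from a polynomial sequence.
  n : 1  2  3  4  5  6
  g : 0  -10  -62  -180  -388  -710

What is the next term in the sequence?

First differences: -10  -52  -118  -208  -322
Second differences: -42  -66  -90  -114
Third differences: -24  -24  -24
Constant third difference = -24, so extend:
-114 − 24 = -138;  -322 − 138 = -460;  -710 − 460 = -1170

-1170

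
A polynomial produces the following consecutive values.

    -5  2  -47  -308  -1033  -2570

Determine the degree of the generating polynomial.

7, -49, -261, -725, -1537
-56, -212, -464, -812
-156, -252, -348
-96, -96
The fourth differences are constant, so the polynomial has degree 4.

4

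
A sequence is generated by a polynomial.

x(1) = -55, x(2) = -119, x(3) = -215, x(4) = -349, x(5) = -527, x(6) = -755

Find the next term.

-1039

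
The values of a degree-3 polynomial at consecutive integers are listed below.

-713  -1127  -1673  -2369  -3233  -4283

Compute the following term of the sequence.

D1: -414, -546, -696, -864, -1050
D2: -132, -150, -168, -186
D3: -18, -18, -18
The third differences are constant (-18).
-186 − 18 = -204;  -1050 − 204 = -1254;  -4283 − 1254 = -5537

-5537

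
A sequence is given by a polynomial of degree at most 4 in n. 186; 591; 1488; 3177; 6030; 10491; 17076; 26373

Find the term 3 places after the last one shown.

77496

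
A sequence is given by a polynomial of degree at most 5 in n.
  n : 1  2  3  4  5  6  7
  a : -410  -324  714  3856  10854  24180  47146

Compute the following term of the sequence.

84024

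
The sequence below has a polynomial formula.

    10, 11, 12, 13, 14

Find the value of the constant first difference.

1

First differences: 1, 1, 1, 1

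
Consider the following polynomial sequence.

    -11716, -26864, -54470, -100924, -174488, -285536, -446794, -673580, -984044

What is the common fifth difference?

-240

Δ: -15148, -27606, -46454, -73564, -111048, -161258, -226786, -310464
Δ²: -12458, -18848, -27110, -37484, -50210, -65528, -83678
Δ³: -6390, -8262, -10374, -12726, -15318, -18150
Δ⁴: -1872, -2112, -2352, -2592, -2832
Δ⁵: -240, -240, -240, -240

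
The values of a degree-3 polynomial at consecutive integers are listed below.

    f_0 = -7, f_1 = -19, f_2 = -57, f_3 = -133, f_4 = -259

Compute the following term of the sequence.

-12 , -38 , -76 , -126
-26 , -38 , -50
-12 , -12
Third differences constant at -12.
-50 − 12 = -62;  -126 − 62 = -188;  -259 − 188 = -447

-447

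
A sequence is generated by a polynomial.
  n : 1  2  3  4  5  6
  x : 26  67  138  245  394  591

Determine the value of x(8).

41 , 71 , 107 , 149 , 197
30 , 36 , 42 , 48
6 , 6 , 6
Third differences constant at 6.
48 + 6 = 54;  197 + 54 = 251;  591 + 251 = 842
54 + 6 = 60;  251 + 60 = 311;  842 + 311 = 1153

1153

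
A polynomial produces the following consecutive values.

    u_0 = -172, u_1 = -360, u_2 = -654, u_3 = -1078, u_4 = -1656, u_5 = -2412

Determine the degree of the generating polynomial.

3

Δ: -188, -294, -424, -578, -756
Δ²: -106, -130, -154, -178
Δ³: -24, -24, -24
The third differences are constant, so the polynomial has degree 3.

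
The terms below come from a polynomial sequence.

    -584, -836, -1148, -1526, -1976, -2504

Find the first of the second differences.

-60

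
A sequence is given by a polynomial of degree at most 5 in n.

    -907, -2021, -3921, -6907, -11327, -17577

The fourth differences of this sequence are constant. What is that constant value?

-48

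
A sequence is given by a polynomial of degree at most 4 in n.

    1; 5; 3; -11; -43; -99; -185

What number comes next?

-307

4 , -2 , -14 , -32 , -56 , -86
-6 , -12 , -18 , -24 , -30
-6 , -6 , -6 , -6
Third differences constant at -6.
-30 − 6 = -36;  -86 − 36 = -122;  -185 − 122 = -307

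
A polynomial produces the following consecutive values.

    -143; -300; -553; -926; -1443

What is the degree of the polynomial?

3

D1: -157, -253, -373, -517
D2: -96, -120, -144
D3: -24, -24
The third differences are constant, so the polynomial has degree 3.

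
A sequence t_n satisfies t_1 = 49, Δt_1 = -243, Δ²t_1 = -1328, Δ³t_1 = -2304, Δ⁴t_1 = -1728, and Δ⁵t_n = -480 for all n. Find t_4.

-6968

Build the table forward from the leading diagonal:
D5: -480, -480, -480, -480
D4: -1728, -2208, -2688, -3168
D3: -2304, -4032, -6240, -8928
D2: -1328, -3632, -7664, -13904
D1: -243, -1571, -5203, -12867
t: 49, -194, -1765, -6968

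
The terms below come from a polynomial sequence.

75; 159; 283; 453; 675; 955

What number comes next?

1299

D1: 84  124  170  222  280
D2: 40  46  52  58
D3: 6  6  6
The third differences are constant (6).
58 + 6 = 64;  280 + 64 = 344;  955 + 344 = 1299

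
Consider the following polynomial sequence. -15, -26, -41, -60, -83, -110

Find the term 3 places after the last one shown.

-215

First differences: -11, -15, -19, -23, -27
Second differences: -4, -4, -4, -4
The second differences are constant (-4).
-27 − 4 = -31;  -110 − 31 = -141
-31 − 4 = -35;  -141 − 35 = -176
-35 − 4 = -39;  -176 − 39 = -215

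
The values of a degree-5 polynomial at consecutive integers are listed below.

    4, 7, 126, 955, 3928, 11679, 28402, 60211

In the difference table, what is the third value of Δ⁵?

First differences: 3, 119, 829, 2973, 7751, 16723, 31809
Second differences: 116, 710, 2144, 4778, 8972, 15086
Third differences: 594, 1434, 2634, 4194, 6114
Fourth differences: 840, 1200, 1560, 1920
Fifth differences: 360, 360, 360

360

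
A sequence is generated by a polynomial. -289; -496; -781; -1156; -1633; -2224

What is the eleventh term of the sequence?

Δ: -207 , -285 , -375 , -477 , -591
Δ²: -78 , -90 , -102 , -114
Δ³: -12 , -12 , -12
Constant third difference = -12, so extend:
-114 − 12 = -126;  -591 − 126 = -717;  -2224 − 717 = -2941
-126 − 12 = -138;  -717 − 138 = -855;  -2941 − 855 = -3796
-138 − 12 = -150;  -855 − 150 = -1005;  -3796 − 1005 = -4801
-150 − 12 = -162;  -1005 − 162 = -1167;  -4801 − 1167 = -5968
-162 − 12 = -174;  -1167 − 174 = -1341;  -5968 − 1341 = -7309

-7309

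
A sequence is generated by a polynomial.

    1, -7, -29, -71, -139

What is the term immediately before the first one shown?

1

Δ: -8  -22  -42  -68
Δ²: -14  -20  -26
Δ³: -6  -6
The third differences are constant at -6.
Work back: -14 + 6 = -8;  -8 + 8 = 0;  1 + 0 = 1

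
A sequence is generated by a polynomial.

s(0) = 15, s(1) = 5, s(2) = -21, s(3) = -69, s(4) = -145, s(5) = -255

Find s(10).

-1525

D1: -10, -26, -48, -76, -110
D2: -16, -22, -28, -34
D3: -6, -6, -6
The third differences are constant (-6).
-34 − 6 = -40;  -110 − 40 = -150;  -255 − 150 = -405
-40 − 6 = -46;  -150 − 46 = -196;  -405 − 196 = -601
-46 − 6 = -52;  -196 − 52 = -248;  -601 − 248 = -849
-52 − 6 = -58;  -248 − 58 = -306;  -849 − 306 = -1155
-58 − 6 = -64;  -306 − 64 = -370;  -1155 − 370 = -1525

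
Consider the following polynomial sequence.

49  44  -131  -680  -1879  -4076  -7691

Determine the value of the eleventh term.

First differences: -5  -175  -549  -1199  -2197  -3615
Second differences: -170  -374  -650  -998  -1418
Third differences: -204  -276  -348  -420
Fourth differences: -72  -72  -72
Fourth differences constant at -72.
-420 − 72 = -492;  -1418 − 492 = -1910;  -3615 − 1910 = -5525;  -7691 − 5525 = -13216
-492 − 72 = -564;  -1910 − 564 = -2474;  -5525 − 2474 = -7999;  -13216 − 7999 = -21215
-564 − 72 = -636;  -2474 − 636 = -3110;  -7999 − 3110 = -11109;  -21215 − 11109 = -32324
-636 − 72 = -708;  -3110 − 708 = -3818;  -11109 − 3818 = -14927;  -32324 − 14927 = -47251

-47251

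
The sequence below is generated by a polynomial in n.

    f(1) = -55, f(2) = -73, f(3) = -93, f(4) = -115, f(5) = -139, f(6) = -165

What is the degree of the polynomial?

Δ: -18, -20, -22, -24, -26
Δ²: -2, -2, -2, -2
The second differences are constant, so the polynomial has degree 2.

2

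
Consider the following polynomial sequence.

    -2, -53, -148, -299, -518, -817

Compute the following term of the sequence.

Δ: -51  -95  -151  -219  -299
Δ²: -44  -56  -68  -80
Δ³: -12  -12  -12
The third differences are constant (-12).
-80 − 12 = -92;  -299 − 92 = -391;  -817 − 391 = -1208

-1208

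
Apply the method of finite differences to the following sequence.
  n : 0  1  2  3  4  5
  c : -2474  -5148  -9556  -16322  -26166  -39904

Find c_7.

-82806

Δ: -2674, -4408, -6766, -9844, -13738
Δ²: -1734, -2358, -3078, -3894
Δ³: -624, -720, -816
Δ⁴: -96, -96
Fourth differences constant at -96.
-816 − 96 = -912;  -3894 − 912 = -4806;  -13738 − 4806 = -18544;  -39904 − 18544 = -58448
-912 − 96 = -1008;  -4806 − 1008 = -5814;  -18544 − 5814 = -24358;  -58448 − 24358 = -82806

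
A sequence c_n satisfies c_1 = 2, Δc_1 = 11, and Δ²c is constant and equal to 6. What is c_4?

Build the table forward from the leading diagonal:
Δ²: 6  6  6  6
Δ: 11  17  23  29
c: 2  13  30  53

53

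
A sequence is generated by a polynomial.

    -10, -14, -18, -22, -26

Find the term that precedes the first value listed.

-6

First differences: -4, -4, -4, -4
The first differences are constant at -4.
Work back: -10 + 4 = -6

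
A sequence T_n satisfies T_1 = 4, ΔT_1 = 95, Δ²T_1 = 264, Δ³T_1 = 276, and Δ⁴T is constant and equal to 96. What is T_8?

Build the table forward from the leading diagonal:
Δ⁴: 96, 96, 96, 96, 96, 96, 96, 96
Δ³: 276, 372, 468, 564, 660, 756, 852, 948
Δ²: 264, 540, 912, 1380, 1944, 2604, 3360, 4212
Δ: 95, 359, 899, 1811, 3191, 5135, 7739, 11099
T: 4, 99, 458, 1357, 3168, 6359, 11494, 19233

19233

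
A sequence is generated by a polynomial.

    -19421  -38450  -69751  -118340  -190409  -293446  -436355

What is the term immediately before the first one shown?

-8704

D1: -19029, -31301, -48589, -72069, -103037, -142909
D2: -12272, -17288, -23480, -30968, -39872
D3: -5016, -6192, -7488, -8904
D4: -1176, -1296, -1416
D5: -120, -120
The fifth differences are constant at -120.
Work back: -1176 + 120 = -1056;  -5016 + 1056 = -3960;  -12272 + 3960 = -8312;  -19029 + 8312 = -10717;  -19421 + 10717 = -8704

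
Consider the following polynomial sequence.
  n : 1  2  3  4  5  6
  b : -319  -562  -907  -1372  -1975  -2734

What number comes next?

D1: -243 , -345 , -465 , -603 , -759
D2: -102 , -120 , -138 , -156
D3: -18 , -18 , -18
Constant third difference = -18, so extend:
-156 − 18 = -174;  -759 − 174 = -933;  -2734 − 933 = -3667

-3667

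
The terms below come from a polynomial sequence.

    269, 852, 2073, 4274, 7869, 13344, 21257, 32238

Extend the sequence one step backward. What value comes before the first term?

54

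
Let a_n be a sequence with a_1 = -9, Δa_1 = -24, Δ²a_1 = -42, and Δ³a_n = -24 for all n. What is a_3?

-99

Build the table forward from the leading diagonal:
Third differences: -24  -24  -24
Second differences: -42  -66  -90
First differences: -24  -66  -132
a: -9  -33  -99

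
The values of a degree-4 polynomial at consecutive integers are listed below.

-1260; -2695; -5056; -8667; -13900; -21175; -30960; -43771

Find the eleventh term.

Δ: -1435, -2361, -3611, -5233, -7275, -9785, -12811
Δ²: -926, -1250, -1622, -2042, -2510, -3026
Δ³: -324, -372, -420, -468, -516
Δ⁴: -48, -48, -48, -48
Constant fourth difference = -48, so extend:
-516 − 48 = -564;  -3026 − 564 = -3590;  -12811 − 3590 = -16401;  -43771 − 16401 = -60172
-564 − 48 = -612;  -3590 − 612 = -4202;  -16401 − 4202 = -20603;  -60172 − 20603 = -80775
-612 − 48 = -660;  -4202 − 660 = -4862;  -20603 − 4862 = -25465;  -80775 − 25465 = -106240

-106240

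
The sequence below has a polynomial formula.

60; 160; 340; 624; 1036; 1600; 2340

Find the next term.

3280

100, 180, 284, 412, 564, 740
80, 104, 128, 152, 176
24, 24, 24, 24
Third differences constant at 24.
176 + 24 = 200;  740 + 200 = 940;  2340 + 940 = 3280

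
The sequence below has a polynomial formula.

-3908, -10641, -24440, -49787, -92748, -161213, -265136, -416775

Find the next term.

-630932

First differences: -6733 , -13799 , -25347 , -42961 , -68465 , -103923 , -151639
Second differences: -7066 , -11548 , -17614 , -25504 , -35458 , -47716
Third differences: -4482 , -6066 , -7890 , -9954 , -12258
Fourth differences: -1584 , -1824 , -2064 , -2304
Fifth differences: -240 , -240 , -240
The fifth differences are constant (-240).
-2304 − 240 = -2544;  -12258 − 2544 = -14802;  -47716 − 14802 = -62518;  -151639 − 62518 = -214157;  -416775 − 214157 = -630932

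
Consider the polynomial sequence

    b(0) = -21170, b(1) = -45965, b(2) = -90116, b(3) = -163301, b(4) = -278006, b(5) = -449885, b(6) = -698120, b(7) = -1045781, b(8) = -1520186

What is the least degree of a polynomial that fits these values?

5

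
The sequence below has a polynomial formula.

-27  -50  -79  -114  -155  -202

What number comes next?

-255

Δ: -23  -29  -35  -41  -47
Δ²: -6  -6  -6  -6
The second differences are constant (-6).
-47 − 6 = -53;  -202 − 53 = -255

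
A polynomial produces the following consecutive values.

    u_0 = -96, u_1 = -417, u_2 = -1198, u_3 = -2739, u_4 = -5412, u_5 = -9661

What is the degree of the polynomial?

D1: -321, -781, -1541, -2673, -4249
D2: -460, -760, -1132, -1576
D3: -300, -372, -444
D4: -72, -72
The fourth differences are constant, so the polynomial has degree 4.

4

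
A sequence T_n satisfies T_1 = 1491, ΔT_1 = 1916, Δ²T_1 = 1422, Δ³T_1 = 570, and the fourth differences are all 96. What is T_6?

Build the table forward from the leading diagonal:
Δ⁴: 96, 96, 96, 96, 96, 96
Δ³: 570, 666, 762, 858, 954, 1050
Δ²: 1422, 1992, 2658, 3420, 4278, 5232
Δ: 1916, 3338, 5330, 7988, 11408, 15686
T: 1491, 3407, 6745, 12075, 20063, 31471

31471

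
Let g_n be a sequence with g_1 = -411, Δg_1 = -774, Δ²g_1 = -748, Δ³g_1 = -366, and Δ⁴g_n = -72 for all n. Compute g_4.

-5343

Build the table forward from the leading diagonal:
Fourth differences: -72  -72  -72  -72
Third differences: -366  -438  -510  -582
Second differences: -748  -1114  -1552  -2062
First differences: -774  -1522  -2636  -4188
g: -411  -1185  -2707  -5343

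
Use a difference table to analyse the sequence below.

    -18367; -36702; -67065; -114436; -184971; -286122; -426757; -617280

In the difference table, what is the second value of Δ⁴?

First differences: -18335, -30363, -47371, -70535, -101151, -140635, -190523
Second differences: -12028, -17008, -23164, -30616, -39484, -49888
Third differences: -4980, -6156, -7452, -8868, -10404
Fourth differences: -1176, -1296, -1416, -1536
Fifth differences: -120, -120, -120

-1296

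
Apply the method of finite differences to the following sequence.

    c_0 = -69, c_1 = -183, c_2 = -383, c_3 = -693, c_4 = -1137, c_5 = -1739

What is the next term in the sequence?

-114 , -200 , -310 , -444 , -602
-86 , -110 , -134 , -158
-24 , -24 , -24
The third differences are constant (-24).
-158 − 24 = -182;  -602 − 182 = -784;  -1739 − 784 = -2523

-2523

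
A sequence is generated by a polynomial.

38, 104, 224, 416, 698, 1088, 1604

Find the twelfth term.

6704

66  120  192  282  390  516
54  72  90  108  126
18  18  18  18
Constant third difference = 18, so extend:
126 + 18 = 144;  516 + 144 = 660;  1604 + 660 = 2264
144 + 18 = 162;  660 + 162 = 822;  2264 + 822 = 3086
162 + 18 = 180;  822 + 180 = 1002;  3086 + 1002 = 4088
180 + 18 = 198;  1002 + 198 = 1200;  4088 + 1200 = 5288
198 + 18 = 216;  1200 + 216 = 1416;  5288 + 1416 = 6704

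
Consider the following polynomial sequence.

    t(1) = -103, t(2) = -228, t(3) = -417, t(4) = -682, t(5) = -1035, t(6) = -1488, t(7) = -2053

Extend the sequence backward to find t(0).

-30

First differences: -125  -189  -265  -353  -453  -565
Second differences: -64  -76  -88  -100  -112
Third differences: -12  -12  -12  -12
The third differences are constant at -12.
Work back: -64 + 12 = -52;  -125 + 52 = -73;  -103 + 73 = -30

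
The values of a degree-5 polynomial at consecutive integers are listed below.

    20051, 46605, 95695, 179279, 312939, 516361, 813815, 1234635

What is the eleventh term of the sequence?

First differences: 26554, 49090, 83584, 133660, 203422, 297454, 420820
Second differences: 22536, 34494, 50076, 69762, 94032, 123366
Third differences: 11958, 15582, 19686, 24270, 29334
Fourth differences: 3624, 4104, 4584, 5064
Fifth differences: 480, 480, 480
Fifth differences constant at 480.
5064 + 480 = 5544;  29334 + 5544 = 34878;  123366 + 34878 = 158244;  420820 + 158244 = 579064;  1234635 + 579064 = 1813699
5544 + 480 = 6024;  34878 + 6024 = 40902;  158244 + 40902 = 199146;  579064 + 199146 = 778210;  1813699 + 778210 = 2591909
6024 + 480 = 6504;  40902 + 6504 = 47406;  199146 + 47406 = 246552;  778210 + 246552 = 1024762;  2591909 + 1024762 = 3616671

3616671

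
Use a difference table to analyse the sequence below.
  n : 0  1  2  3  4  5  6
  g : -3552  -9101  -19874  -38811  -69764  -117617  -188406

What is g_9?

First differences: -5549, -10773, -18937, -30953, -47853, -70789
Second differences: -5224, -8164, -12016, -16900, -22936
Third differences: -2940, -3852, -4884, -6036
Fourth differences: -912, -1032, -1152
Fifth differences: -120, -120
Fifth differences constant at -120.
-1152 − 120 = -1272;  -6036 − 1272 = -7308;  -22936 − 7308 = -30244;  -70789 − 30244 = -101033;  -188406 − 101033 = -289439
-1272 − 120 = -1392;  -7308 − 1392 = -8700;  -30244 − 8700 = -38944;  -101033 − 38944 = -139977;  -289439 − 139977 = -429416
-1392 − 120 = -1512;  -8700 − 1512 = -10212;  -38944 − 10212 = -49156;  -139977 − 49156 = -189133;  -429416 − 189133 = -618549

-618549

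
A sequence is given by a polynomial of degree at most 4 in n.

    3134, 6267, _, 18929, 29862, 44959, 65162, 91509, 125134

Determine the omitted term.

11314

Using the last 6 terms:
Δ: 10933, 15097, 20203, 26347, 33625
Δ²: 4164, 5106, 6144, 7278
Δ³: 942, 1038, 1134
Δ⁴: 96, 96
Constant fourth difference = 96.
Extend backward: 942 − 96 = 846;  4164 − 846 = 3318;  10933 − 3318 = 7615;  18929 − 7615 = 11314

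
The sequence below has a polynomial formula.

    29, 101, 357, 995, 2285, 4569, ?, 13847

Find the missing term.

8261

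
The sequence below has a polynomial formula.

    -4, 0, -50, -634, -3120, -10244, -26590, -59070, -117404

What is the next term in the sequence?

-214600

First differences: 4, -50, -584, -2486, -7124, -16346, -32480, -58334
Second differences: -54, -534, -1902, -4638, -9222, -16134, -25854
Third differences: -480, -1368, -2736, -4584, -6912, -9720
Fourth differences: -888, -1368, -1848, -2328, -2808
Fifth differences: -480, -480, -480, -480
Constant fifth difference = -480, so extend:
-2808 − 480 = -3288;  -9720 − 3288 = -13008;  -25854 − 13008 = -38862;  -58334 − 38862 = -97196;  -117404 − 97196 = -214600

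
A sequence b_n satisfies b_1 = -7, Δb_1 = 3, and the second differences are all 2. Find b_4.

8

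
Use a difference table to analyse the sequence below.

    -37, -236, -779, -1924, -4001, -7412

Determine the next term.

-12631

First differences: -199 , -543 , -1145 , -2077 , -3411
Second differences: -344 , -602 , -932 , -1334
Third differences: -258 , -330 , -402
Fourth differences: -72 , -72
Constant fourth difference = -72, so extend:
-402 − 72 = -474;  -1334 − 474 = -1808;  -3411 − 1808 = -5219;  -7412 − 5219 = -12631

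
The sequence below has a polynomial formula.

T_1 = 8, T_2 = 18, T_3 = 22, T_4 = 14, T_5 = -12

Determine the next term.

Δ: 10, 4, -8, -26
Δ²: -6, -12, -18
Δ³: -6, -6
The third differences are constant (-6).
-18 − 6 = -24;  -26 − 24 = -50;  -12 − 50 = -62

-62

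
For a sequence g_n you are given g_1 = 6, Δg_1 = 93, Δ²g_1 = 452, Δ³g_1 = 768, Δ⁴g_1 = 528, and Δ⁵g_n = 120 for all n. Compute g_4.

2409

Build the table forward from the leading diagonal:
Δ⁵: 120  120  120  120
Δ⁴: 528  648  768  888
Δ³: 768  1296  1944  2712
Δ²: 452  1220  2516  4460
Δ: 93  545  1765  4281
g: 6  99  644  2409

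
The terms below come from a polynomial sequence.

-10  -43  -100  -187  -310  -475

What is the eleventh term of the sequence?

-2140

Δ: -33, -57, -87, -123, -165
Δ²: -24, -30, -36, -42
Δ³: -6, -6, -6
Constant third difference = -6, so extend:
-42 − 6 = -48;  -165 − 48 = -213;  -475 − 213 = -688
-48 − 6 = -54;  -213 − 54 = -267;  -688 − 267 = -955
-54 − 6 = -60;  -267 − 60 = -327;  -955 − 327 = -1282
-60 − 6 = -66;  -327 − 66 = -393;  -1282 − 393 = -1675
-66 − 6 = -72;  -393 − 72 = -465;  -1675 − 465 = -2140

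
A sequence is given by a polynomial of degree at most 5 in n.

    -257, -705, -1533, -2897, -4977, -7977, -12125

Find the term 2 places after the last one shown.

Δ: -448  -828  -1364  -2080  -3000  -4148
Δ²: -380  -536  -716  -920  -1148
Δ³: -156  -180  -204  -228
Δ⁴: -24  -24  -24
The fourth differences are constant (-24).
-228 − 24 = -252;  -1148 − 252 = -1400;  -4148 − 1400 = -5548;  -12125 − 5548 = -17673
-252 − 24 = -276;  -1400 − 276 = -1676;  -5548 − 1676 = -7224;  -17673 − 7224 = -24897

-24897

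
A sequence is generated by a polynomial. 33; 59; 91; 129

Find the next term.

173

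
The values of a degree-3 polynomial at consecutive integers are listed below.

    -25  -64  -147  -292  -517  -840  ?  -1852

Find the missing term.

Using the first 6 terms:
-39  -83  -145  -225  -323
-44  -62  -80  -98
-18  -18  -18
Constant third difference = -18.
Extend forward: -98 − 18 = -116;  -323 − 116 = -439;  -840 − 439 = -1279

-1279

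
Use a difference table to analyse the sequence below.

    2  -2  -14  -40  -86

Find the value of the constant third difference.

-6

Δ: -4, -12, -26, -46
Δ²: -8, -14, -20
Δ³: -6, -6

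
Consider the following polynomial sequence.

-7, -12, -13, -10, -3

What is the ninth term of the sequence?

65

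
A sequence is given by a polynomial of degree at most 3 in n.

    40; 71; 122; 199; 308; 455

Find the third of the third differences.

6

D1: 31, 51, 77, 109, 147
D2: 20, 26, 32, 38
D3: 6, 6, 6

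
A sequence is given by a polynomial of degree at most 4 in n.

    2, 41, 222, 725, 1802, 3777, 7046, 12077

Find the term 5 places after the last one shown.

39, 181, 503, 1077, 1975, 3269, 5031
142, 322, 574, 898, 1294, 1762
180, 252, 324, 396, 468
72, 72, 72, 72
Constant fourth difference = 72, so extend:
468 + 72 = 540;  1762 + 540 = 2302;  5031 + 2302 = 7333;  12077 + 7333 = 19410
540 + 72 = 612;  2302 + 612 = 2914;  7333 + 2914 = 10247;  19410 + 10247 = 29657
612 + 72 = 684;  2914 + 684 = 3598;  10247 + 3598 = 13845;  29657 + 13845 = 43502
684 + 72 = 756;  3598 + 756 = 4354;  13845 + 4354 = 18199;  43502 + 18199 = 61701
756 + 72 = 828;  4354 + 828 = 5182;  18199 + 5182 = 23381;  61701 + 23381 = 85082

85082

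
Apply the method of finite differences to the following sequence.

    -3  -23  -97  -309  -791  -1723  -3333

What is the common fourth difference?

-48

D1: -20, -74, -212, -482, -932, -1610
D2: -54, -138, -270, -450, -678
D3: -84, -132, -180, -228
D4: -48, -48, -48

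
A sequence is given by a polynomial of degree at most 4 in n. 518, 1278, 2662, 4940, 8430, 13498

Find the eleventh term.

Δ: 760, 1384, 2278, 3490, 5068
Δ²: 624, 894, 1212, 1578
Δ³: 270, 318, 366
Δ⁴: 48, 48
The fourth differences are constant (48).
366 + 48 = 414;  1578 + 414 = 1992;  5068 + 1992 = 7060;  13498 + 7060 = 20558
414 + 48 = 462;  1992 + 462 = 2454;  7060 + 2454 = 9514;  20558 + 9514 = 30072
462 + 48 = 510;  2454 + 510 = 2964;  9514 + 2964 = 12478;  30072 + 12478 = 42550
510 + 48 = 558;  2964 + 558 = 3522;  12478 + 3522 = 16000;  42550 + 16000 = 58550
558 + 48 = 606;  3522 + 606 = 4128;  16000 + 4128 = 20128;  58550 + 20128 = 78678

78678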